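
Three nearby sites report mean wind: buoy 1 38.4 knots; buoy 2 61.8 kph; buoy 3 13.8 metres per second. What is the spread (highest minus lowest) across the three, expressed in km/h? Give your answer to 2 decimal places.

buoy 1: 38.4 kt = 71.1168 km/h.
buoy 3: 13.8 m/s = 49.6800 km/h.
Spread: 71.1168 − 49.6800 = 21.44 km/h.

21.44 km/h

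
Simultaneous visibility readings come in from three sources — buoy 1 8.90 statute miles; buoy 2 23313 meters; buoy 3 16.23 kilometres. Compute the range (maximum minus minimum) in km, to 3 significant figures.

buoy 1: 8.90 SM = 14.3232 km.
buoy 2: 23313 m = 23.3130 km.
Spread: 23.3130 − 14.3232 = 8.99 km.

8.99 km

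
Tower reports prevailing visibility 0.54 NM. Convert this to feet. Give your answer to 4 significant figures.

3281 ft

1 nmi = 6076.12 ft, so 0.54 × 6076.12 = 3281 ft.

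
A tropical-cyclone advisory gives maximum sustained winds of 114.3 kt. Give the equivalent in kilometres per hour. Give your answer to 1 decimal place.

211.7 km/h

1 kt = 1.852 km/h, so 114.3 × 1.852 = 211.7 km/h.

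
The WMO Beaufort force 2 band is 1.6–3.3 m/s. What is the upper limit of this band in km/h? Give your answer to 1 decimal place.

11.9 km/h

1.6–3.3 m/s × 3.6 = 5.8–11.9 km/h.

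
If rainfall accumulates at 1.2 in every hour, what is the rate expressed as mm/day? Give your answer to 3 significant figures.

1.2 in/hour × 25.4 mm/in × 24 hour/day = 732 mm/day.

732 mm/day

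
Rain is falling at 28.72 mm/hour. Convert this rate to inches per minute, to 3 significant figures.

28.72 mm/hour × 0.0393701 in/mm × 0.0166667 hour/minute = 0.0188 in/minute.

0.0188 in/minute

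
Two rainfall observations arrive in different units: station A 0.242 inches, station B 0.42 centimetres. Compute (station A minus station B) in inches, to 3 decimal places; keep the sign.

0.077 in

station B: 0.42 cm = 0.16535 in.
Difference: 0.24200 − 0.16535 = 0.077 in.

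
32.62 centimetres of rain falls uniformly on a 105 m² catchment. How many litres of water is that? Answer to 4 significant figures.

Depth: 32.62 cm × 10 = 326.2 mm.
1 mm over 1 m² is 1 L, so volume = 326.2 × 105 = 34251 L ≈ 34250 L.

34250 litres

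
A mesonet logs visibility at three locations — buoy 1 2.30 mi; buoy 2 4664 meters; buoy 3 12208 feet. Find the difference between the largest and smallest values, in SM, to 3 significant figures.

buoy 2: 4664 m = 2.89808 SM.
buoy 3: 12208 ft = 2.31212 SM.
Spread: 2.89808 − 2.30000 = 0.598 SM.

0.598 SM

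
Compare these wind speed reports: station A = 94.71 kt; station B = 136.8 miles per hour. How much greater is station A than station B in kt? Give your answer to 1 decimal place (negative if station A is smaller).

-24.2 kt

station B: 136.8 mph = 118.876 kt.
Difference: 94.710 − 118.876 = -24.2 kt.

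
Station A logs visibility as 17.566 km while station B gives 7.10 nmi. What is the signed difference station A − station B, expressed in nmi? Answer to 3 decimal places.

2.385 nmi

station A: 17.566 km = 9.48488 nmi.
Difference: 9.48488 − 7.10000 = 2.385 nmi.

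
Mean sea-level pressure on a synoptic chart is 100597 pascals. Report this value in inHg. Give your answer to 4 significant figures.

1 Pa = 0.0002953 inHg, so 100597 × 0.0002953 = 29.71 inHg.

29.71 inHg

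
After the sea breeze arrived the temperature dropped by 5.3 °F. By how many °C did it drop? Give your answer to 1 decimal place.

2.9 °C

Converting a difference, only the 9/5 scale factor applies: Δ°C = 5.3 × 0.5556 = 2.9 °C.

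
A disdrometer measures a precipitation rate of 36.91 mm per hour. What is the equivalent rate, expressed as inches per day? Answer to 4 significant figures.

34.88 in/day

36.91 mm/hour × 0.0393701 in/mm × 24 hour/day = 34.88 in/day.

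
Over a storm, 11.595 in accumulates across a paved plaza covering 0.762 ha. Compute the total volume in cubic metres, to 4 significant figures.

2244 cubic metres

Depth: 11.595 in × 25.4 = 294.513 mm.
Area: 0.762 ha = 7620 m².
1 mm over 1 m² is 1 L, so volume = 294.513 × 7620 = 2244189.1 L = 2244 m³.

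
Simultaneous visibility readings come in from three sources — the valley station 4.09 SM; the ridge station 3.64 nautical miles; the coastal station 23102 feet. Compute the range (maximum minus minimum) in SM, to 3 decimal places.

0.285 SM

the ridge station: 3.64 nmi = 4.18884 SM.
the coastal station: 23102 ft = 4.37538 SM.
Spread: 4.37538 − 4.09000 = 0.285 SM.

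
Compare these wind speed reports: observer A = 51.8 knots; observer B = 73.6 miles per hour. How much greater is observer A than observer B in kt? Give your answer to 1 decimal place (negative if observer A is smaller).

observer B: 73.6 mph = 63.957 kt.
Difference: 51.800 − 63.957 = -12.2 kt.

-12.2 kt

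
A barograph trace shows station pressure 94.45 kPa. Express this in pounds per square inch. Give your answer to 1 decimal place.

13.7 psi

1 kPa = 0.145038 psi, so 94.45 × 0.145038 = 13.7 psi.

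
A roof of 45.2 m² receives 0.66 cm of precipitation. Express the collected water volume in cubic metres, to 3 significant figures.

Depth: 0.66 cm × 10 = 6.6 mm.
1 mm over 1 m² is 1 L, so volume = 6.6 × 45.2 = 298.32 L = 0.298 m³.

0.298 cubic metres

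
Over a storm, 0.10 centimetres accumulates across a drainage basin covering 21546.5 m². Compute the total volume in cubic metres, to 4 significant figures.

Depth: 0.10 cm × 10 = 1 mm.
1 mm over 1 m² is 1 L, so volume = 1 × 21546.5 = 21546.5 L = 21.55 m³.

21.55 cubic metres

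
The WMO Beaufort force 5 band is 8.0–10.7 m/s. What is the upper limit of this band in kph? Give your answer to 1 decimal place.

38.5 km/h

8.0–10.7 m/s × 3.6 = 28.8–38.5 km/h.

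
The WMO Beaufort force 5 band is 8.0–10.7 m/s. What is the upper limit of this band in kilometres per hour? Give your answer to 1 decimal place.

38.5 km/h

8.0–10.7 m/s × 3.6 = 28.8–38.5 km/h.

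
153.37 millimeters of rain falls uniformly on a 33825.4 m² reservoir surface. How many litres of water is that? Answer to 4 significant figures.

1 mm over 1 m² is 1 L, so volume = 153.37 × 33825.4 = 5187801.6 L ≈ 5188000 L.

5188000 litres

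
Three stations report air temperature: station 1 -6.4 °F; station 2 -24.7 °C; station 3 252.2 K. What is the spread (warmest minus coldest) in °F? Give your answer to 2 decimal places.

6.75 °F

station 1: -6.4 °F = -21.333 °C.
station 3: 252.2 K = -20.950 °C.
Spread: (-20.950) − (-24.700) = 3.750 °C = 6.75 °F.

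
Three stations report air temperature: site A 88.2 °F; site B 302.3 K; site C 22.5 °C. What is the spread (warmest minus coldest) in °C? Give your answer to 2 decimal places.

8.72 °C

site A: 88.2 °F = 31.222 °C.
site B: 302.3 K = 29.150 °C.
Spread: 31.222 − 22.500 = 8.722 °C.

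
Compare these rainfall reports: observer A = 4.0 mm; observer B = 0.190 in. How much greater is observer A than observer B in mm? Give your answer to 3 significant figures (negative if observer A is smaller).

observer B: 0.190 in = 4.82600 mm.
Difference: 4.00000 − 4.82600 = -0.826 mm.

-0.826 mm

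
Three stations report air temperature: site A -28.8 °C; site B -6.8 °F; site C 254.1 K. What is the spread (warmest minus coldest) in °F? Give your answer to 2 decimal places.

site B: -6.8 °F = -21.556 °C.
site C: 254.1 K = -19.050 °C.
Spread: (-19.050) − (-28.800) = 9.750 °C = 17.55 °F.

17.55 °F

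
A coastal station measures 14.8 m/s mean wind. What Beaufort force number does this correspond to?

Beaufort force 7

14.8 m/s lies in the Beaufort 7 band (near gale, 13.9–17.1 m/s).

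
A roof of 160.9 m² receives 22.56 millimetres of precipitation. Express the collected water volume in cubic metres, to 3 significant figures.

3.63 cubic metres

1 mm over 1 m² is 1 L, so volume = 22.56 × 160.9 = 3629.904 L = 3.63 m³.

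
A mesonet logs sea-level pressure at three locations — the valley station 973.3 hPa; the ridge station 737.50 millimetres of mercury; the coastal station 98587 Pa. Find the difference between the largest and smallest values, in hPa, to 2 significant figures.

13 hPa

the ridge station: 737.50 mmHg = 983.25 hPa.
the coastal station: 98587 Pa = 985.87 hPa.
Spread: 985.87 − 973.30 = 13 hPa.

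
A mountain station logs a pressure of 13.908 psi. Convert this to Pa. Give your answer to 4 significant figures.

95890 Pa

1 psi = 6894.76 Pa, so 13.908 × 6894.76 = 95890 Pa.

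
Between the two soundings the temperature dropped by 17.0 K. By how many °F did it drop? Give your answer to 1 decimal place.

For a temperature change the 32° offset cancels: Δ°F = 17.0 × 1.8 = 30.6 °F.

30.6 °F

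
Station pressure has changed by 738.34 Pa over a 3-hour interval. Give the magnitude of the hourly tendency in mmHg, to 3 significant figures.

738.34 Pa / 3 h × 0.00750062 mmHg/Pa = 1.85 mmHg/h.

1.85 mmHg per hour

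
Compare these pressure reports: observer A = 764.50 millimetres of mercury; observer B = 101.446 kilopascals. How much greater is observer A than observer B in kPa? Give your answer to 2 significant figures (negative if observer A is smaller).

observer A: 764.50 mmHg = 101.9250 kPa.
Difference: 101.9250 − 101.4460 = 0.48 kPa.

0.48 kPa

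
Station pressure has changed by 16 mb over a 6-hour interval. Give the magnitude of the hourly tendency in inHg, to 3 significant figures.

0.0787 inHg per hour

16 mb / 6 h × 0.02953 inHg/mb = 0.0787 inHg/h.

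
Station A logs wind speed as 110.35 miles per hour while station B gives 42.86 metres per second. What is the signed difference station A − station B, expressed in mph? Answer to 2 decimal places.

14.47 mph

station B: 42.86 m/s = 95.8751 mph.
Difference: 110.3500 − 95.8751 = 14.47 mph.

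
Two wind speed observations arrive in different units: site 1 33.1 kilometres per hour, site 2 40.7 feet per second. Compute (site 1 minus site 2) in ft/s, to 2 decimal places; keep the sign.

-10.53 ft/s

site 1: 33.1 km/h = 30.1655 ft/s.
Difference: 30.1655 − 40.7000 = -10.53 ft/s.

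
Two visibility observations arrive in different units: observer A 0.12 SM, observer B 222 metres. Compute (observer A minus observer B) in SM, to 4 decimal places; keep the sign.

-0.0179 SM

observer B: 222 m = 0.137944 SM.
Difference: 0.120000 − 0.137944 = -0.0179 SM.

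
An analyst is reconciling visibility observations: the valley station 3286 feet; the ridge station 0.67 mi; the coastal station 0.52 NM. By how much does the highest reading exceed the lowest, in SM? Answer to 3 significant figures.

the valley station: 3286 ft = 0.622348 SM.
the coastal station: 0.52 nmi = 0.598405 SM.
Spread: 0.670000 − 0.598405 = 0.0716 SM.

0.0716 SM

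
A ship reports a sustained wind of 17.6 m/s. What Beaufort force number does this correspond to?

17.6 m/s lies in the Beaufort 8 band (gale, 17.2–20.7 m/s).

Beaufort force 8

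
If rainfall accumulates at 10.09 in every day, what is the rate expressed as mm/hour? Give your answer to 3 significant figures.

10.09 in/day × 25.4 mm/in × 0.0416667 day/hour = 10.7 mm/hour.

10.7 mm/hour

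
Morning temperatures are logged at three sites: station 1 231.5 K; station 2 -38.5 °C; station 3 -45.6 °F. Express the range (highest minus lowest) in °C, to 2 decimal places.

4.61 °C

station 1: 231.5 K = -41.650 °C.
station 3: -45.6 °F = -43.111 °C.
Spread: (-38.500) − (-43.111) = 4.611 °C.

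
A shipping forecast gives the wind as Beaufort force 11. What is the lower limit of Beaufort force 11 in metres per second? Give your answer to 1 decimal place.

28.5 m/s

Beaufort 11 (violent storm) spans 28.5–32.6 m/s.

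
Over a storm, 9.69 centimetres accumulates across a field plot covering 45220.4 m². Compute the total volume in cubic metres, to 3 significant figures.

Depth: 9.69 cm × 10 = 96.9 mm.
1 mm over 1 m² is 1 L, so volume = 96.9 × 45220.4 = 4381856.8 L = 4380 m³.

4380 cubic metres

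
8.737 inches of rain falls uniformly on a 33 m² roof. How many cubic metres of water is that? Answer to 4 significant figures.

Depth: 8.737 in × 25.4 = 221.9198 mm.
1 mm over 1 m² is 1 L, so volume = 221.9198 × 33 = 7323.3534 L = 7.323 m³.

7.323 cubic metres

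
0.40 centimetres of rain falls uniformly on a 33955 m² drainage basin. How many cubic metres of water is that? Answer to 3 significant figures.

136 cubic metres

Depth: 0.40 cm × 10 = 4 mm.
1 mm over 1 m² is 1 L, so volume = 4 × 33955 = 135820 L = 136 m³.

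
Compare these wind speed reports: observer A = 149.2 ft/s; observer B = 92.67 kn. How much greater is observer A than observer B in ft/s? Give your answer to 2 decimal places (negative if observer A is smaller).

observer B: 92.67 kt = 156.4093 ft/s.
Difference: 149.2000 − 156.4093 = -7.21 ft/s.

-7.21 ft/s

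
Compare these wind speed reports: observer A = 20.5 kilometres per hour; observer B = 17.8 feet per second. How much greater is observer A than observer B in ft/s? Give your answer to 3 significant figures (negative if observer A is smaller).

0.883 ft/s

observer A: 20.5 km/h = 18.68256 ft/s.
Difference: 18.68256 − 17.80000 = 0.883 ft/s.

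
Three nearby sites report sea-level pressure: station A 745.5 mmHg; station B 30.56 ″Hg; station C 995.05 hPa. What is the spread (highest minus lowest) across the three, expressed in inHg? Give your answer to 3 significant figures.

station A: 745.5 mmHg = 29.3504 inHg.
station C: 995.05 hPa = 29.3838 inHg.
Spread: 30.5600 − 29.3504 = 1.21 inHg.

1.21 inHg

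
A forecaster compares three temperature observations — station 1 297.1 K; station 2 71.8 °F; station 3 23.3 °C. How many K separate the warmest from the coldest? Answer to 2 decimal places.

station 1: 297.1 K = 23.950 °C.
station 2: 71.8 °F = 22.111 °C.
Spread: 23.950 − 22.111 = 1.839 °C.

1.84 K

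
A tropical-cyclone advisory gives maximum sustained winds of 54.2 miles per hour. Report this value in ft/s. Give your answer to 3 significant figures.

79.5 ft/s

1 mph = 1.46667 ft/s, so 54.2 × 1.46667 = 79.5 ft/s.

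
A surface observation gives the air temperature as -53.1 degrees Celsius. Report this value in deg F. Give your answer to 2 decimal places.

°F = °C × 9/5 + 32 = -53.1 × 1.8 + 32 = -63.58 °F.

-63.58 °F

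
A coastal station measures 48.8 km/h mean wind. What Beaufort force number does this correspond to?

48.8 km/h = 13.6 m/s, which is Beaufort 6 (strong breeze, 10.8–13.8 m/s).

Beaufort force 6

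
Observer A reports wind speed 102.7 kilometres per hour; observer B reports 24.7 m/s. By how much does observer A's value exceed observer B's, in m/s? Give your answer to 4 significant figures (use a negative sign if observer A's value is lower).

observer A: 102.7 km/h = 28.52778 m/s.
Difference: 28.52778 − 24.70000 = 3.828 m/s.

3.828 m/s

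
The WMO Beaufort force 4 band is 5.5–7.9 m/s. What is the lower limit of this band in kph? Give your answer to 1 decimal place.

5.5–7.9 m/s × 3.6 = 19.8–28.4 km/h.

19.8 km/h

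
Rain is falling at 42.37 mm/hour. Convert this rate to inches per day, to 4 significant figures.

42.37 mm/hour × 0.0393701 in/mm × 24 hour/day = 40.03 in/day.

40.03 in/day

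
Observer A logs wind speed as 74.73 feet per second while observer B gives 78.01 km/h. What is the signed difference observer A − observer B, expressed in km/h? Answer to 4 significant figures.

3.990 km/h

observer A: 74.73 ft/s = 81.99973 km/h.
Difference: 81.99973 − 78.01000 = 3.990 km/h.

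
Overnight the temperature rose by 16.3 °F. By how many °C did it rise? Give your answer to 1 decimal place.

For a temperature change the 32° offset cancels: Δ°C = 16.3 × 0.5556 = 9.1 °C.

9.1 °C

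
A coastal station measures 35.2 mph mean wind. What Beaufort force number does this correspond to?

Beaufort force 7

35.2 mph = 15.7 m/s, which is Beaufort 7 (near gale, 13.9–17.1 m/s).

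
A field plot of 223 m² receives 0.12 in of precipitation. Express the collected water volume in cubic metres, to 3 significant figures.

0.680 cubic metres

Depth: 0.12 in × 25.4 = 3.048 mm.
1 mm over 1 m² is 1 L, so volume = 3.048 × 223 = 679.704 L = 0.680 m³.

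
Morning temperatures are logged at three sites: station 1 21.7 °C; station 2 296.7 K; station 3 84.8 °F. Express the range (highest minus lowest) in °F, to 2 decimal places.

13.74 °F

station 2: 296.7 K = 23.550 °C.
station 3: 84.8 °F = 29.333 °C.
Spread: 29.333 − 21.700 = 7.633 °C = 13.74 °F.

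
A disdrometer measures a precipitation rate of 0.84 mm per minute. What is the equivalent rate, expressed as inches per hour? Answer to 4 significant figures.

0.84 mm/minute × 0.0393701 in/mm × 60 minute/hour = 1.984 in/hour.

1.984 in/hour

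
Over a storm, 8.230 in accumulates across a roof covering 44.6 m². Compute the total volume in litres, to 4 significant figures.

9323 litres

Depth: 8.230 in × 25.4 = 209.042 mm.
1 mm over 1 m² is 1 L, so volume = 209.042 × 44.6 = 9323.2732 L ≈ 9323 L.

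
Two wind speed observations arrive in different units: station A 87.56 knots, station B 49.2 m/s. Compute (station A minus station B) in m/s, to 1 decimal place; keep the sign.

-4.2 m/s

station A: 87.56 kt = 45.045 m/s.
Difference: 45.045 − 49.200 = -4.2 m/s.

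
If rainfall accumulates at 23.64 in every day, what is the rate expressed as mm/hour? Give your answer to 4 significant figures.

25.02 mm/hour

23.64 in/day × 25.4 mm/in × 0.0416667 day/hour = 25.02 mm/hour.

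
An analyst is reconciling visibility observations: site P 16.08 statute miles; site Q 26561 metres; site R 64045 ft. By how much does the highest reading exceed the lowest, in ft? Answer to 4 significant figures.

23100 ft

site P: 16.08 SM = 84902.40 ft.
site Q: 26561 m = 87142.39 ft.
Spread: 87142.39 − 64045.00 = 23100 ft.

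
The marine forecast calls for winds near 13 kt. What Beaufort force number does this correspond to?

13 kt lies in the Beaufort 4 band (moderate breeze, 11–16 kt).

Beaufort force 4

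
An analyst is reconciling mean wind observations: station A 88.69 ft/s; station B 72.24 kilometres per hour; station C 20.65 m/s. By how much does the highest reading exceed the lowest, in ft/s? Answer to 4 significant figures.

22.85 ft/s

station B: 72.24 km/h = 65.8355 ft/s.
station C: 20.65 m/s = 67.7493 ft/s.
Spread: 88.6900 − 65.8355 = 22.85 ft/s.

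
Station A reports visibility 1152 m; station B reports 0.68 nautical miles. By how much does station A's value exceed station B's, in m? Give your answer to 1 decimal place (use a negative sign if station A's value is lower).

station B: 0.68 nmi = 1259.360 m.
Difference: 1152.000 − 1259.360 = -107.4 m.

-107.4 m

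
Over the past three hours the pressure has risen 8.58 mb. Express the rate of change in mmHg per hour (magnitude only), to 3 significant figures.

8.58 mb / 3 h × 0.750062 mmHg/mb = 2.15 mmHg/h.

2.15 mmHg per hour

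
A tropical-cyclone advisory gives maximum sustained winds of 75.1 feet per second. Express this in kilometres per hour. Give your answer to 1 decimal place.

1 ft/s = 1.09728 km/h, so 75.1 × 1.09728 = 82.4 km/h.

82.4 km/h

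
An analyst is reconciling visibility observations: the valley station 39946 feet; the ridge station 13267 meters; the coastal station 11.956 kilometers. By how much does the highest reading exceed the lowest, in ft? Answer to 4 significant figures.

4301 ft

the ridge station: 13267 m = 43526.90 ft.
the coastal station: 11.956 km = 39225.72 ft.
Spread: 43526.90 − 39225.72 = 4301 ft.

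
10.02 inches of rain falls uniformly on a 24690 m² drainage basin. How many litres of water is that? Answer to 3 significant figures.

Depth: 10.02 in × 25.4 = 254.508 mm.
1 mm over 1 m² is 1 L, so volume = 254.508 × 24690 = 6283802.5 L ≈ 6280000 L.

6280000 litres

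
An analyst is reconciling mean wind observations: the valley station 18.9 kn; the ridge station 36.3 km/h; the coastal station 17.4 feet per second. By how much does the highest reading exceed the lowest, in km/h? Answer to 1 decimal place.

the valley station: 18.9 kt = 35.003 km/h.
the coastal station: 17.4 ft/s = 19.093 km/h.
Spread: 36.300 − 19.093 = 17.2 km/h.

17.2 km/h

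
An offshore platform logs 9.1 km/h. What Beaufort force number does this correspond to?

9.1 km/h = 2.5 m/s, which is Beaufort 2 (light breeze, 1.6–3.3 m/s).

Beaufort force 2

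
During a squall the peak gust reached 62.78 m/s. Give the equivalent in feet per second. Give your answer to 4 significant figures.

206.0 ft/s

1 m/s = 3.28084 ft/s, so 62.78 × 3.28084 = 206.0 ft/s.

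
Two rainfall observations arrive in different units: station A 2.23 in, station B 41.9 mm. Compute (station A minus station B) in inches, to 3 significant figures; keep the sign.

station B: 41.9 mm = 1.64961 in.
Difference: 2.23000 − 1.64961 = 0.580 in.

0.580 in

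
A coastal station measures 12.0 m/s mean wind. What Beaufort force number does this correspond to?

Beaufort force 6

12.0 m/s lies in the Beaufort 6 band (strong breeze, 10.8–13.8 m/s).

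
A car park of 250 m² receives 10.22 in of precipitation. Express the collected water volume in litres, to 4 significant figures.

64900 litres

Depth: 10.22 in × 25.4 = 259.588 mm.
1 mm over 1 m² is 1 L, so volume = 259.588 × 250 = 64897 L ≈ 64900 L.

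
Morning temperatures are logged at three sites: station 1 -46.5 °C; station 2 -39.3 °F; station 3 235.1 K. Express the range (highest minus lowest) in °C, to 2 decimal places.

8.45 °C

station 2: -39.3 °F = -39.611 °C.
station 3: 235.1 K = -38.050 °C.
Spread: (-38.050) − (-46.500) = 8.450 °C.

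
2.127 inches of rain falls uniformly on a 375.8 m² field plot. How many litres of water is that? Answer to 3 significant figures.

20300 litres

Depth: 2.127 in × 25.4 = 54.0258 mm.
1 mm over 1 m² is 1 L, so volume = 54.0258 × 375.8 = 20302.896 L ≈ 20300 L.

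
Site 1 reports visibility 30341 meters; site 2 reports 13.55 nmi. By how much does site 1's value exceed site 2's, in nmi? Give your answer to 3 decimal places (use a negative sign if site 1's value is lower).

site 1: 30341 m = 16.38283 nmi.
Difference: 16.38283 − 13.55000 = 2.833 nmi.

2.833 nmi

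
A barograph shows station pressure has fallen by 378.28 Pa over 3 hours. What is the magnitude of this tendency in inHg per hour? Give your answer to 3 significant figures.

0.0372 inHg per hour

378.28 Pa / 3 h × 0.0002953 inHg/Pa = 0.0372 inHg/h.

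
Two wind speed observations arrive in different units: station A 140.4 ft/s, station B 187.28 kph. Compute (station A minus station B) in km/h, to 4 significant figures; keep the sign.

station A: 140.4 ft/s = 154.0581 km/h.
Difference: 154.0581 − 187.2800 = -33.22 km/h.

-33.22 km/h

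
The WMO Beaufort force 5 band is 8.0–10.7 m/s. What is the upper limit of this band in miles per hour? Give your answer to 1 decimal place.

23.9 mph

8.0–10.7 m/s × 2.237 = 17.9–23.9 mph.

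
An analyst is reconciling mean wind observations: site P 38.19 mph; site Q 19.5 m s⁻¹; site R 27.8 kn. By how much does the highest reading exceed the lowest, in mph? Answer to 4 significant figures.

11.63 mph

site Q: 19.5 m/s = 43.6203 mph.
site R: 27.8 kt = 31.9917 mph.
Spread: 43.6203 − 31.9917 = 11.63 mph.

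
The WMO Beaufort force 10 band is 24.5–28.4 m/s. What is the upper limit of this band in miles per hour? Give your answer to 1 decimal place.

63.5 mph

24.5–28.4 m/s × 2.237 = 54.8–63.5 mph.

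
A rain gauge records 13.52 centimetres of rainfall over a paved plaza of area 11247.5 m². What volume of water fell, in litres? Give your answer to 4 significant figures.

Depth: 13.52 cm × 10 = 135.2 mm.
1 mm over 1 m² is 1 L, so volume = 135.2 × 11247.5 = 1520662 L ≈ 1521000 L.

1521000 litres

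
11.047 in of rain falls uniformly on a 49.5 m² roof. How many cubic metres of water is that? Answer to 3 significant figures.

Depth: 11.047 in × 25.4 = 280.5938 mm.
1 mm over 1 m² is 1 L, so volume = 280.5938 × 49.5 = 13889.393 L = 13.9 m³.

13.9 cubic metres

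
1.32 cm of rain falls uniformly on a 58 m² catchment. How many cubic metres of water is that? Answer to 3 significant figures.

0.766 cubic metres

Depth: 1.32 cm × 10 = 13.2 mm.
1 mm over 1 m² is 1 L, so volume = 13.2 × 58 = 765.6 L = 0.766 m³.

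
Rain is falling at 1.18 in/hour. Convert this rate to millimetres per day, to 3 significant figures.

719 mm/day

1.18 in/hour × 25.4 mm/in × 24 hour/day = 719 mm/day.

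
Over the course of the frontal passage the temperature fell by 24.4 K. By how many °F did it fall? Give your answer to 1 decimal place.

Converting a difference, only the 9/5 scale factor applies: Δ°F = 24.4 × 1.8 = 43.9 °F.

43.9 °F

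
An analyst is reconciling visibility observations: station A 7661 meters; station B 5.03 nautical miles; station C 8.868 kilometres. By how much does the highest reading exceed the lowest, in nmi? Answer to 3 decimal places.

station A: 7661 m = 4.13661 nmi.
station C: 8.868 km = 4.78834 nmi.
Spread: 5.03000 − 4.13661 = 0.893 nmi.

0.893 nmi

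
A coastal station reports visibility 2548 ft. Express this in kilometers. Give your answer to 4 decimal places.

0.7766 km

1 ft = 0.0003048 km, so 2548 × 0.0003048 = 0.7766 km.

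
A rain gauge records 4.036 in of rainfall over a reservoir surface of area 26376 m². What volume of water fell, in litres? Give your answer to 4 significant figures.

Depth: 4.036 in × 25.4 = 102.5144 mm.
1 mm over 1 m² is 1 L, so volume = 102.5144 × 26376 = 2703919.8 L ≈ 2704000 L.

2704000 litres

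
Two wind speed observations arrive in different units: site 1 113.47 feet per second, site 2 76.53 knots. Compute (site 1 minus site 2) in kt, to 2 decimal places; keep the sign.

site 1: 113.47 ft/s = 67.2291 kt.
Difference: 67.2291 − 76.5300 = -9.30 kt.

-9.30 kt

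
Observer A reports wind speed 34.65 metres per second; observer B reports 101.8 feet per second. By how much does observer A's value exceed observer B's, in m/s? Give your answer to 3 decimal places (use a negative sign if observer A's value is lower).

observer B: 101.8 ft/s = 31.02864 m/s.
Difference: 34.65000 − 31.02864 = 3.621 m/s.

3.621 m/s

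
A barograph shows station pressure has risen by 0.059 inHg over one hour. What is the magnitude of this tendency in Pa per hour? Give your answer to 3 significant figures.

200 Pa per hour

0.059 inHg / 1 h × 3386.39 Pa/inHg = 200 Pa/h.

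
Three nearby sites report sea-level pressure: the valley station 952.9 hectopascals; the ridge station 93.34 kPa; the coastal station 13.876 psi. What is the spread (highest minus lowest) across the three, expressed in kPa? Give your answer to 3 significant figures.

2.33 kPa

the valley station: 952.9 hPa = 95.2900 kPa.
the coastal station: 13.876 psi = 95.6717 kPa.
Spread: 95.6717 − 93.3400 = 2.33 kPa.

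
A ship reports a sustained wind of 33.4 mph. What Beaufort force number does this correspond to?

33.4 mph = 14.9 m/s, which is Beaufort 7 (near gale, 13.9–17.1 m/s).

Beaufort force 7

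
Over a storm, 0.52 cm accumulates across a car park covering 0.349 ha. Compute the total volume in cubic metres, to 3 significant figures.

Depth: 0.52 cm × 10 = 5.2 mm.
Area: 0.349 ha = 3490 m².
1 mm over 1 m² is 1 L, so volume = 5.2 × 3490 = 18148 L = 18.1 m³.

18.1 cubic metres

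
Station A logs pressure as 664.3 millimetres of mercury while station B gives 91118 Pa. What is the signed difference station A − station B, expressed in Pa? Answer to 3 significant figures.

station A: 664.3 mmHg = 88566.06 Pa.
Difference: 88566.06 − 91118.00 = -2550 Pa.

-2550 Pa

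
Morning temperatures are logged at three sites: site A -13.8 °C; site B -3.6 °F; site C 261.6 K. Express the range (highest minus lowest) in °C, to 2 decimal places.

site B: -3.6 °F = -19.778 °C.
site C: 261.6 K = -11.550 °C.
Spread: (-11.550) − (-19.778) = 8.228 °C.

8.23 °C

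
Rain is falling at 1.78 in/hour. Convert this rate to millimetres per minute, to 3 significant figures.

0.754 mm/minute

1.78 in/hour × 25.4 mm/in × 0.0166667 hour/minute = 0.754 mm/minute.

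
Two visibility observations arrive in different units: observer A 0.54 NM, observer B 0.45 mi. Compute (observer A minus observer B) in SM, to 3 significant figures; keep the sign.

0.171 SM

observer A: 0.54 nmi = 0.62142 SM.
Difference: 0.62142 − 0.45000 = 0.171 SM.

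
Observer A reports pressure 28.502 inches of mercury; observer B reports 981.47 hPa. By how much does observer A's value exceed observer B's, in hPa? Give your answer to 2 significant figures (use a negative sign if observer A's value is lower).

observer A: 28.502 inHg = 965.19 hPa.
Difference: 965.19 − 981.47 = -16 hPa.

-16 hPa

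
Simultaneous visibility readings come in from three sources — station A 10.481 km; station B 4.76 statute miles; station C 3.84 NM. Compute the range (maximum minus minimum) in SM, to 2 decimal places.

2.09 SM

station A: 10.481 km = 6.5126 SM.
station C: 3.84 nmi = 4.4190 SM.
Spread: 6.5126 − 4.4190 = 2.09 SM.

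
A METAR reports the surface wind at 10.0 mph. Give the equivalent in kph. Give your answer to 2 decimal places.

16.09 km/h

1 mph = 1.60934 km/h, so 10.0 × 1.60934 = 16.09 km/h.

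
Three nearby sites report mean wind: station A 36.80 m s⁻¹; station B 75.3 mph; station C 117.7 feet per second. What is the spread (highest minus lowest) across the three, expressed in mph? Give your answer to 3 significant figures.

station A: 36.80 m/s = 82.3193 mph.
station C: 117.7 ft/s = 80.2500 mph.
Spread: 82.3193 − 75.3000 = 7.02 mph.

7.02 mph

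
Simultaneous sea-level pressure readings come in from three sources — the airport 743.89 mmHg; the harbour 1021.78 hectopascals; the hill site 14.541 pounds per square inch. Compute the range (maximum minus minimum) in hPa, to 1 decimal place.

30.0 hPa

the airport: 743.89 mmHg = 991.772 hPa.
the hill site: 14.541 psi = 1002.567 hPa.
Spread: 1021.780 − 991.772 = 30.0 hPa.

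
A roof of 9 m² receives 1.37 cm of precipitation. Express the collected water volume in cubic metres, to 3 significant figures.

Depth: 1.37 cm × 10 = 13.7 mm.
1 mm over 1 m² is 1 L, so volume = 13.7 × 9 = 123.3 L = 0.123 m³.

0.123 cubic metres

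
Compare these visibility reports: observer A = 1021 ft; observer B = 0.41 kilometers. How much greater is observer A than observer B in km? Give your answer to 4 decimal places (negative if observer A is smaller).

-0.0988 km

observer A: 1021 ft = 0.311201 km.
Difference: 0.311201 − 0.410000 = -0.0988 km.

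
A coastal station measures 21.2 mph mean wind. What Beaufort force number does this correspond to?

Beaufort force 5

21.2 mph = 9.5 m/s, which is Beaufort 5 (fresh breeze, 8.0–10.7 m/s).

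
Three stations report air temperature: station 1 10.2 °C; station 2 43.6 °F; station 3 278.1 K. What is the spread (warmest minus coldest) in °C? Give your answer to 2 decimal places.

5.25 °C

station 2: 43.6 °F = 6.444 °C.
station 3: 278.1 K = 4.950 °C.
Spread: 10.200 − 4.950 = 5.250 °C.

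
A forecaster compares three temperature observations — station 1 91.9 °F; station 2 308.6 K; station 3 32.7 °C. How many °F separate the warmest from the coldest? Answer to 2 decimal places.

4.95 °F

station 1: 91.9 °F = 33.278 °C.
station 2: 308.6 K = 35.450 °C.
Spread: 35.450 − 32.700 = 2.750 °C = 4.95 °F.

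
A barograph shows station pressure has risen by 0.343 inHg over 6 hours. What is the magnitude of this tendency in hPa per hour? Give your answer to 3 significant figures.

1.94 hPa per hour

0.343 inHg / 6 h × 33.8639 hPa/inHg = 1.94 hPa/h.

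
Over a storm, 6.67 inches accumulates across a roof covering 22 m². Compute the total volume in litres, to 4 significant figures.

3727 litres

Depth: 6.67 in × 25.4 = 169.418 mm.
1 mm over 1 m² is 1 L, so volume = 169.418 × 22 = 3727.196 L ≈ 3727 L.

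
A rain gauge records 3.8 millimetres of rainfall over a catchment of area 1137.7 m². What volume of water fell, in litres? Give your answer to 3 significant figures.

4320 litres

1 mm over 1 m² is 1 L, so volume = 3.8 × 1137.7 = 4323.26 L ≈ 4320 L.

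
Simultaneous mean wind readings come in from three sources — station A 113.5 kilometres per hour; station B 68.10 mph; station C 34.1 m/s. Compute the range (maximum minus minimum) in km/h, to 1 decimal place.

station B: 68.10 mph = 109.596 km/h.
station C: 34.1 m/s = 122.760 km/h.
Spread: 122.760 − 109.596 = 13.2 km/h.

13.2 km/h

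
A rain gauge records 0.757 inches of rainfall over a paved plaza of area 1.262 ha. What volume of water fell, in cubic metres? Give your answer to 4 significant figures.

242.7 cubic metres

Depth: 0.757 in × 25.4 = 19.2278 mm.
Area: 1.262 ha = 12620 m².
1 mm over 1 m² is 1 L, so volume = 19.2278 × 12620 = 242654.84 L = 242.7 m³.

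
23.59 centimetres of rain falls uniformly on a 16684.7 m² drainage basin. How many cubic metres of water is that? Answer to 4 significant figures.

Depth: 23.59 cm × 10 = 235.9 mm.
1 mm over 1 m² is 1 L, so volume = 235.9 × 16684.7 = 3935920.7 L = 3936 m³.

3936 cubic metres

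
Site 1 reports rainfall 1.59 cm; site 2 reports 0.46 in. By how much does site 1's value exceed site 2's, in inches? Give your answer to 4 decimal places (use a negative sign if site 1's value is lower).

site 1: 1.59 cm = 0.625984 in.
Difference: 0.625984 − 0.460000 = 0.1660 in.

0.1660 in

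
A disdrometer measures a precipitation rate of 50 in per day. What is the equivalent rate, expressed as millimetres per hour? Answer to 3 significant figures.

52.9 mm/hour

50 in/day × 25.4 mm/in × 0.0416667 day/hour = 52.9 mm/hour.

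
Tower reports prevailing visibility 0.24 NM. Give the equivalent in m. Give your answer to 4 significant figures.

1 nmi = 1852 m, so 0.24 × 1852 = 444.5 m.

444.5 m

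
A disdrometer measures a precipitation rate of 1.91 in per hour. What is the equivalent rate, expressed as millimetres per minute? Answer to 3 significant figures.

0.809 mm/minute

1.91 in/hour × 25.4 mm/in × 0.0166667 hour/minute = 0.809 mm/minute.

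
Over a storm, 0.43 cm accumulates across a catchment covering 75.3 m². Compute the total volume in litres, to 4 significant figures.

Depth: 0.43 cm × 10 = 4.3 mm.
1 mm over 1 m² is 1 L, so volume = 4.3 × 75.3 = 323.79 L ≈ 323.8 L.

323.8 litres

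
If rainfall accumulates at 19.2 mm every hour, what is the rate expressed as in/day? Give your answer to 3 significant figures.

19.2 mm/hour × 0.0393701 in/mm × 24 hour/day = 18.1 in/day.

18.1 in/day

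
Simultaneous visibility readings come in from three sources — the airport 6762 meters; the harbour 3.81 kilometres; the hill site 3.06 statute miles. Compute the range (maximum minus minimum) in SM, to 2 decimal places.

1.83 SM

the airport: 6762 m = 4.2017 SM.
the harbour: 3.81 km = 2.3674 SM.
Spread: 4.2017 − 2.3674 = 1.83 SM.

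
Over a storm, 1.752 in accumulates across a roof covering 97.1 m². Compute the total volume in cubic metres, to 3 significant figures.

Depth: 1.752 in × 25.4 = 44.5008 mm.
1 mm over 1 m² is 1 L, so volume = 44.5008 × 97.1 = 4321.0277 L = 4.32 m³.

4.32 cubic metres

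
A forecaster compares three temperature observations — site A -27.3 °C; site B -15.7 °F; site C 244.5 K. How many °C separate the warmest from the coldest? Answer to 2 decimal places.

2.15 °C

site B: -15.7 °F = -26.500 °C.
site C: 244.5 K = -28.650 °C.
Spread: (-26.500) − (-28.650) = 2.150 °C.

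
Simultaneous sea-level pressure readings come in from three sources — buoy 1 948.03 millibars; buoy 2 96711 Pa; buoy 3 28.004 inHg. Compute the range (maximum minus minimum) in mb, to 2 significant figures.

19 mb

buoy 2: 96711 Pa = 967.11 mb.
buoy 3: 28.004 inHg = 948.32 mb.
Spread: 967.11 − 948.03 = 19 mb.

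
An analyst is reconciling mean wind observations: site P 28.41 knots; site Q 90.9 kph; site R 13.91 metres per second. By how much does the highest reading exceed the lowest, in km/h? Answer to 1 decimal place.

40.8 km/h

site P: 28.41 kt = 52.615 km/h.
site R: 13.91 m/s = 50.076 km/h.
Spread: 90.900 − 50.076 = 40.8 km/h.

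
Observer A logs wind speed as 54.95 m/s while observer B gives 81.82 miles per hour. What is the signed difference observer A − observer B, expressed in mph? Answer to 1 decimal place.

41.1 mph

observer A: 54.95 m/s = 122.920 mph.
Difference: 122.920 − 81.820 = 41.1 mph.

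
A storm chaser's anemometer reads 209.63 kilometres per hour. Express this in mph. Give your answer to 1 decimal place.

130.3 mph

1 km/h = 0.621371 mph, so 209.63 × 0.621371 = 130.3 mph.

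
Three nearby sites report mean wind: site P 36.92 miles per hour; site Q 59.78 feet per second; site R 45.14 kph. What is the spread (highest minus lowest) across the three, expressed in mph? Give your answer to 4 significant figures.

site Q: 59.78 ft/s = 40.7591 mph.
site R: 45.14 km/h = 28.0487 mph.
Spread: 40.7591 − 28.0487 = 12.71 mph.

12.71 mph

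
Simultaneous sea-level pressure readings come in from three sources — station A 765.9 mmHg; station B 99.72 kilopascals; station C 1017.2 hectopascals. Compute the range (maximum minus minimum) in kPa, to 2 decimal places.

station A: 765.9 mmHg = 102.1116 kPa.
station C: 1017.2 hPa = 101.7200 kPa.
Spread: 102.1116 − 99.7200 = 2.39 kPa.

2.39 kPa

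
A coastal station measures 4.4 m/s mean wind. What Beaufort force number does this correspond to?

Beaufort force 3

4.4 m/s lies in the Beaufort 3 band (gentle breeze, 3.4–5.4 m/s).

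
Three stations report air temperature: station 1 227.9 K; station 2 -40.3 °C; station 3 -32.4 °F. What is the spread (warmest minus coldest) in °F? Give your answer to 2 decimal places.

station 1: 227.9 K = -45.250 °C.
station 3: -32.4 °F = -35.778 °C.
Spread: (-35.778) − (-45.250) = 9.472 °C = 17.05 °F.

17.05 °F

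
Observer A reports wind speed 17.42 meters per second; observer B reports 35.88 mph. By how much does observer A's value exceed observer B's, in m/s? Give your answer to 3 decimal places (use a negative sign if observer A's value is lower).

1.380 m/s

observer B: 35.88 mph = 16.03980 m/s.
Difference: 17.42000 − 16.03980 = 1.380 m/s.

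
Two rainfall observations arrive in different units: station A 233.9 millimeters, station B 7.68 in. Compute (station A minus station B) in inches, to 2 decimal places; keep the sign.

station A: 233.9 mm = 9.2087 in.
Difference: 9.2087 − 7.6800 = 1.53 in.

1.53 in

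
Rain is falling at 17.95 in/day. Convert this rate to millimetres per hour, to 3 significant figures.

17.95 in/day × 25.4 mm/in × 0.0416667 day/hour = 19.0 mm/hour.

19.0 mm/hour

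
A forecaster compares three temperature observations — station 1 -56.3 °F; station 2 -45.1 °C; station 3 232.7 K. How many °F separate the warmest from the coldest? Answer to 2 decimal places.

station 1: -56.3 °F = -49.056 °C.
station 3: 232.7 K = -40.450 °C.
Spread: (-40.450) − (-49.056) = 8.606 °C = 15.49 °F.

15.49 °F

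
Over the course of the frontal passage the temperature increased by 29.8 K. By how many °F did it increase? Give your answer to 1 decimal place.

53.6 °F

Converting a difference, only the 9/5 scale factor applies: Δ°F = 29.8 × 1.8 = 53.6 °F.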